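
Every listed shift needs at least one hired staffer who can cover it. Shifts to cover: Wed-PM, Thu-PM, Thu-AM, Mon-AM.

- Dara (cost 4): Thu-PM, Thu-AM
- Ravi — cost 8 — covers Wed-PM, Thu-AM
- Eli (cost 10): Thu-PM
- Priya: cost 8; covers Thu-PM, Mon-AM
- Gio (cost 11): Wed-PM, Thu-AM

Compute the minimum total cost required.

16

Choose Ravi and Priya: together they cover Wed-PM, Thu-PM, Thu-AM, Mon-AM — every shift.
Total cost: 8 + 8 = 16.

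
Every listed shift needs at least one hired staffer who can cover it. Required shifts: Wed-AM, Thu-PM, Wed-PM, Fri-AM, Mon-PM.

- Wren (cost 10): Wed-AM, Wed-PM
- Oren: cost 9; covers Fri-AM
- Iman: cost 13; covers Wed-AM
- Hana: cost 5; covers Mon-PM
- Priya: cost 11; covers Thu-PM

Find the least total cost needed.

Choose Wren, Oren, Hana, and Priya: together they cover Wed-AM, Thu-PM, Wed-PM, Fri-AM, Mon-PM — every shift.
Total cost: 10 + 9 + 5 + 11 = 35.
No cover costs less than 35.

35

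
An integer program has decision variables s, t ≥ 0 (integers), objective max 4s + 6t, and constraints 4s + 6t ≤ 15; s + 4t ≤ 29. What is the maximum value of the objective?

14

The continuous relaxation peaks at (3.75, 0) with value 15.00; rounding to a feasible lattice point costs some objective.
(s,t)=(2,1): 4·2+6·1=14≤15, 1·2+4·1=6≤29, objective 14.
(s,t)=(3,0): 4·3+6·0=12≤15, 1·3+4·0=3≤29, objective 12.
(s,t)=(1,1): 4·1+6·1=10≤15, 1·1+4·1=5≤29, objective 10.
Maximum is 14 at (s,t)=(2,1).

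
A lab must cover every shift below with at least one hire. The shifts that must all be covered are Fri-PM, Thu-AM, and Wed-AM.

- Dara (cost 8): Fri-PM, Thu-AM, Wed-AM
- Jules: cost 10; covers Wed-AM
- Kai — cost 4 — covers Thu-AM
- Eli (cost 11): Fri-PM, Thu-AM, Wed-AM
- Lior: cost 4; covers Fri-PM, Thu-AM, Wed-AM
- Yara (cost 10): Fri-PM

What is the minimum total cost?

4

This is an integer covering problem.
Lior alone covers Fri-PM, Thu-AM, Wed-AM — every shift.
Total cost: 4.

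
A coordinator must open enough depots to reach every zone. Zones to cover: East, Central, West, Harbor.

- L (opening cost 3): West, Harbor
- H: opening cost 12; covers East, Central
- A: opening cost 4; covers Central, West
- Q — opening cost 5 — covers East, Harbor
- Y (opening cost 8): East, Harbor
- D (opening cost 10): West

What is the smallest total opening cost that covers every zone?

9

The greedy cost-per-new-zone heuristic would pick L, A, and Q for 12, but a cheaper cover exists.
Choose A and Q: together they cover East, Central, West, Harbor — every zone.
Total opening cost: 4 + 5 = 9.
No cover costs less than 9.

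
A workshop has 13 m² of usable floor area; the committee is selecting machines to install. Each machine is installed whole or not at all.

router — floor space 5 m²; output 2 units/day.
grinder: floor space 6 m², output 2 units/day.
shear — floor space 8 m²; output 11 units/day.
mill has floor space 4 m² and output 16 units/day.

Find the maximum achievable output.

Allowing fractional choices, the relaxed optimum would be about 27.4, but machines are indivisible.
router + mill: floor space 5 + 4 = 9 ≤ 13, output 2 + 16 = 18.
shear + mill: floor space 8 + 4 = 12 ≤ 13, output 11 + 16 = 27.
Best is shear and mill with total output 27.

27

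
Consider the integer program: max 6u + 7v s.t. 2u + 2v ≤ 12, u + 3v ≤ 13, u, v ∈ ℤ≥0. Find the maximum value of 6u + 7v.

39

(u,v)=(3,3) is feasible, giving 39.
(u,v)=(4,2) is feasible, giving 38.
(u,v)=(1,4) is feasible, giving 34.
No feasible integer point exceeds 39.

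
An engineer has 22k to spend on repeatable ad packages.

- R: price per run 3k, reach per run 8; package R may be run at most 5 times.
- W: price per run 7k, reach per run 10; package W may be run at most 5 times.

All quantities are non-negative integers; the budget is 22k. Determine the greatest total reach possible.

Take 5×R and 1×W: price 22 ≤ 22, reach 5·8 + 1·10 = 50.
R has the best ratio (8/3) and is taken to its limit of 5; remaining capacity is filled optimally with the others.

50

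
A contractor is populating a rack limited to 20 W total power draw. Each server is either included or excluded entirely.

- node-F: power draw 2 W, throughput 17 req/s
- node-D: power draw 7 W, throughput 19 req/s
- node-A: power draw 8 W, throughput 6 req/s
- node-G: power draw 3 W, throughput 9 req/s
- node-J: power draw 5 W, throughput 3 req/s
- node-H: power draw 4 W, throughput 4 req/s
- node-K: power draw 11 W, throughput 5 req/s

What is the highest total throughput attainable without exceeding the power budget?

Take node-F, node-D, node-A, and node-G: power draw 2 + 7 + 8 + 3 = 20 ≤ 20, throughput 17 + 19 + 6 + 9 = 51.
No other feasible combination does better.

51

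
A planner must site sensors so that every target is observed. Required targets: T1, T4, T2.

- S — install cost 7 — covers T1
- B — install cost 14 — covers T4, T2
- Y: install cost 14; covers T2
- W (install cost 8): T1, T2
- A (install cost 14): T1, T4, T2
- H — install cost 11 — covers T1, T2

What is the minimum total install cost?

The greedy cost-per-new-target heuristic would pick W and B for 22, but a cheaper cover exists.
A alone covers T1, T4, T2 — every target.
Total install cost: 14.
No cover costs less than 14.

14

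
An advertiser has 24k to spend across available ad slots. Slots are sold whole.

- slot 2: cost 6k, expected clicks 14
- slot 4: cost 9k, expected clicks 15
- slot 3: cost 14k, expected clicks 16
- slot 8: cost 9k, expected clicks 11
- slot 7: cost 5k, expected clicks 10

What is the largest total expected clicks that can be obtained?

Allowing fractional choices, the relaxed optimum would be about 43.9, but ad slots are indivisible.
slot 2 + slot 4 + slot 7: cost 6 + 9 + 5 = 20 ≤ 24, expected clicks 14 + 15 + 10 = 39.
slot 2 + slot 4 + slot 8: cost 6 + 9 + 9 = 24 ≤ 24, expected clicks 14 + 15 + 11 = 40.
Best is slot 2, slot 4, and slot 8 with total expected clicks 40.

40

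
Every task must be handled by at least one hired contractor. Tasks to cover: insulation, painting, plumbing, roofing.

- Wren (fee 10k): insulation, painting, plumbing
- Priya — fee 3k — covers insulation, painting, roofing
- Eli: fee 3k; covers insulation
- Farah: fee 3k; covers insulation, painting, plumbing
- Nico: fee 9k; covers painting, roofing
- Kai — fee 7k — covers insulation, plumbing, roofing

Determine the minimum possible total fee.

6

This is an integer covering problem.
Choose Priya and Farah: together they cover insulation, painting, plumbing, roofing — every task.
Total fee: 3 + 3 = 6.
No cover costs less than 6.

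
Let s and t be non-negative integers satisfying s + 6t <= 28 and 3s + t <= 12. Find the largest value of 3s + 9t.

42

Relaxing integrality, the LP optimum is 45.88 at (s,t) = (2.59, 4.24), which is not an integer point.
(s,t)=(2,4): 1·2+6·4=26≤28, 3·2+1·4=10≤12, objective 42.
(s,t)=(1,4): 1·1+6·4=25≤28, 3·1+1·4=7≤12, objective 39.
(s,t)=(3,3): 1·3+6·3=21≤28, 3·3+1·3=12≤12, objective 36.
Maximum is 42 at (s,t)=(2,4).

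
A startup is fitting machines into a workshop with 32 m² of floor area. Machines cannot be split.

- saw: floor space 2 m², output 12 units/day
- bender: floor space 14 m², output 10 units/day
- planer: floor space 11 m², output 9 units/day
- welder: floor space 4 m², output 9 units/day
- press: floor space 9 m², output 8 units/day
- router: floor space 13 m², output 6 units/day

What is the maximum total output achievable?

saw + bender + welder + press: floor space 2 + 14 + 4 + 9 = 29 ≤ 32, output 12 + 10 + 9 + 8 = 39.
saw + bender + planer + welder: floor space 2 + 14 + 11 + 4 = 31 ≤ 32, output 12 + 10 + 9 + 9 = 40.
Best is saw, bender, planer, and welder with total output 40.

40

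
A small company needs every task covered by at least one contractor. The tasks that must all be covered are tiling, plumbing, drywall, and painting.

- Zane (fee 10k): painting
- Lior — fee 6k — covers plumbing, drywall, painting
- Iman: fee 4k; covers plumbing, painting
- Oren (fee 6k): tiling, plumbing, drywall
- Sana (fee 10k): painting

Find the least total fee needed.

Choose Iman and Oren: together they cover tiling, plumbing, drywall, painting — every task.
Total fee: 4 + 6 = 10.

10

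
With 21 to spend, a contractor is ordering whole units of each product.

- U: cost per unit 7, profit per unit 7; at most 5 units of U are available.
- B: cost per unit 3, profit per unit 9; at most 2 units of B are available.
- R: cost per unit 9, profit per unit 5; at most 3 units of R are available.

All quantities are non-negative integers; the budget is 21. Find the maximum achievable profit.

32

Take 2×U and 2×B: cost 20 ≤ 21, profit 2·7 + 2·9 = 32.
B has the best ratio (9/3) and is taken to its limit of 2; remaining capacity is filled optimally with the others.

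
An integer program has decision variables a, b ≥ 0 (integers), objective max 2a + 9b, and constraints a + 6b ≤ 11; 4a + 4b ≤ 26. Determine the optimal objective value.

The continuous relaxation peaks at (5.6, 0.9) with value 19.30; rounding to a feasible lattice point costs some objective.
(a,b)=(5,1): 1·5+6·1=11≤11, 4·5+4·1=24≤26, objective 19.
(a,b)=(4,1): 1·4+6·1=10≤11, 4·4+4·1=20≤26, objective 17.
No feasible integer point exceeds 19.

19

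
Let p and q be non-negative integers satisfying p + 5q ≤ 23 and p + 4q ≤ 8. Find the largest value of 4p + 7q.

32

(p,q)=(8,0): 1·8+5·0=8≤23, 1·8+4·0=8≤8, objective 32.
(p,q)=(7,0): 1·7+5·0=7≤23, 1·7+4·0=7≤8, objective 28.
The best lattice point is (8,0), giving 32.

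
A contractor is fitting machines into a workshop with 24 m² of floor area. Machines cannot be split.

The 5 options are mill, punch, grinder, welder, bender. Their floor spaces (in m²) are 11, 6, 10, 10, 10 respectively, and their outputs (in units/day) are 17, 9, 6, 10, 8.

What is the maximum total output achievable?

27

This is a 0-1 knapsack instance.
Take mill and welder: floor space 11 + 10 = 21 ≤ 24, output 17 + 10 = 27.
No other feasible combination does better.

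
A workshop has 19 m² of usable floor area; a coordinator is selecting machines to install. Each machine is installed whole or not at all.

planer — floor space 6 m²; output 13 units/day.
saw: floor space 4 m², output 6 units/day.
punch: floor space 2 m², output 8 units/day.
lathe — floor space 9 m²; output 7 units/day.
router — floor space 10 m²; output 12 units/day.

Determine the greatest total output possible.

33

Take planer, punch, and router: floor space 6 + 2 + 10 = 18 ≤ 19, output 13 + 8 + 12 = 33.
No other feasible combination does better.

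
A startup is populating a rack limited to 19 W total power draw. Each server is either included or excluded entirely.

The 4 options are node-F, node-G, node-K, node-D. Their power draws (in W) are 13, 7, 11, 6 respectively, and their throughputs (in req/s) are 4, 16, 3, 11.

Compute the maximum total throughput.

27

node-G + node-K: power draw 7 + 11 = 18 ≤ 19, throughput 16 + 3 = 19.
node-G + node-D: power draw 7 + 6 = 13 ≤ 19, throughput 16 + 11 = 27.
Best is node-G and node-D with total throughput 27.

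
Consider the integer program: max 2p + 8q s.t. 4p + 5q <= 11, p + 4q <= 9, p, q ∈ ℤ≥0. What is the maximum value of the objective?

16

The continuous relaxation peaks at (0, 2.2) with value 17.60; rounding to a feasible lattice point costs some objective.
(p,q)=(0,2): 4·0+5·2=10≤11, 1·0+4·2=8≤9, objective 16.
(p,q)=(1,1): 4·1+5·1=9≤11, 1·1+4·1=5≤9, objective 10.
(p,q)=(0,1): 4·0+5·1=5≤11, 1·0+4·1=4≤9, objective 8.
No feasible integer point exceeds 16.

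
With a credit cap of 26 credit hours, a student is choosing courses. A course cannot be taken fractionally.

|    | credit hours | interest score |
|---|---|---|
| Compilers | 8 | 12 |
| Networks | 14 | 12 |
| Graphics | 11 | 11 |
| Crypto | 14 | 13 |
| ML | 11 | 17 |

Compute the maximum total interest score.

Take Crypto and ML: credit hours 14 + 11 = 25 ≤ 26, interest score 13 + 17 = 30.
No other feasible combination does better.

30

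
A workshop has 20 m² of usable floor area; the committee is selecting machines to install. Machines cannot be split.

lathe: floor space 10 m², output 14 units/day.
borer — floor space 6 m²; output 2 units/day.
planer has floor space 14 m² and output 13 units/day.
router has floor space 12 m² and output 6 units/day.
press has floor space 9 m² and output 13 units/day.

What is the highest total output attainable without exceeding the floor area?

27

This is a 0-1 knapsack instance.
lathe + press: floor space 10 + 9 = 19 ≤ 20, output 14 + 13 = 27.
borer + press: floor space 6 + 9 = 15 ≤ 20, output 2 + 13 = 15.
lathe + borer: floor space 10 + 6 = 16 ≤ 20, output 14 + 2 = 16.
Best is lathe and press with total output 27.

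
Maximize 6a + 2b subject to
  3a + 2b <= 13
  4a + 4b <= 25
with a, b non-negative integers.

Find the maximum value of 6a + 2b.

Relaxing integrality, the LP optimum is 26.00 at (a,b) = (4.33, 0), which is not an integer point.
(a,b)=(4,0): 3·4+2·0=12≤13, 4·4+4·0=16≤25, objective 24.
(a,b)=(3,1): 3·3+2·1=11≤13, 4·3+4·1=16≤25, objective 20.
The best lattice point is (4,0), giving 24.

24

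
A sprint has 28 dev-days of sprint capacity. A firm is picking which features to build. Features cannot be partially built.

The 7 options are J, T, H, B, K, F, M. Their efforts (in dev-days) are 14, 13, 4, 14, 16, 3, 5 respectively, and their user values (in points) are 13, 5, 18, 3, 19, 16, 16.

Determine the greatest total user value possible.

J + H + F + M: effort 14 + 4 + 3 + 5 = 26 ≤ 28, user value 13 + 18 + 16 + 16 = 63.
H + K + F + M: effort 4 + 16 + 3 + 5 = 28 ≤ 28, user value 18 + 19 + 16 + 16 = 69.
Best is H, K, F, and M with total user value 69.

69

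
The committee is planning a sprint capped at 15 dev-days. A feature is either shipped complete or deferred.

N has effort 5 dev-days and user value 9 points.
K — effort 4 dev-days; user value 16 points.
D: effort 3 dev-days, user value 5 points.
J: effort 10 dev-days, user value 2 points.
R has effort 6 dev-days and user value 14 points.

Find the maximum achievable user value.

Treat it as a binary knapsack problem.
K + D + R: effort 4 + 3 + 6 = 13 ≤ 15, user value 16 + 5 + 14 = 35.
N + K + R: effort 5 + 4 + 6 = 15 ≤ 15, user value 9 + 16 + 14 = 39.
K + R: effort 4 + 6 = 10 ≤ 15, user value 16 + 14 = 30.
Best is N, K, and R with total user value 39.

39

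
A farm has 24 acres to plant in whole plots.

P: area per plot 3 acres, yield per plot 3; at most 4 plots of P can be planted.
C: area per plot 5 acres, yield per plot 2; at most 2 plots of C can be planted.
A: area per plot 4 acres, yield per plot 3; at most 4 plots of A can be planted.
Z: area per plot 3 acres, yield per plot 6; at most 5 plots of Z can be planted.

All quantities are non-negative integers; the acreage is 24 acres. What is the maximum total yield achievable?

3×P and 5×Z: area 24 ≤ 24, yield 3·3 + 5·6 = 39.
2×A and 5×Z: area 23 ≤ 24, yield 2·3 + 5·6 = 36.
Best is 39.

39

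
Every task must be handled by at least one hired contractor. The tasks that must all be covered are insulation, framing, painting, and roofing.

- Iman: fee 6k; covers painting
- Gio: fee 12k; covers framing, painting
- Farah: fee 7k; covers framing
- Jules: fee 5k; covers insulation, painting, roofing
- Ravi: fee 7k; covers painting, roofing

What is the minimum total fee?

12

This is a weighted set-cover instance.
Choose Farah and Jules: together they cover insulation, framing, painting, roofing — every task.
Total fee: 7 + 5 = 12.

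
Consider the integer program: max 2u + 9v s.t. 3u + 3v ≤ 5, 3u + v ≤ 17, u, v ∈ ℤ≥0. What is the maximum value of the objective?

9

Relaxing integrality, the LP optimum is 15.00 at (u,v) = (0, 1.67), which is not an integer point.
(u,v)=(0,1): 3·0+3·1=3≤5, 3·0+1·1=1≤17, objective 9.
(u,v)=(1,0): 3·1+3·0=3≤5, 3·1+1·0=3≤17, objective 2.
(u,v)=(0,0): 3·0+3·0=0≤5, 3·0+1·0=0≤17, objective 0.
No feasible integer point exceeds 9.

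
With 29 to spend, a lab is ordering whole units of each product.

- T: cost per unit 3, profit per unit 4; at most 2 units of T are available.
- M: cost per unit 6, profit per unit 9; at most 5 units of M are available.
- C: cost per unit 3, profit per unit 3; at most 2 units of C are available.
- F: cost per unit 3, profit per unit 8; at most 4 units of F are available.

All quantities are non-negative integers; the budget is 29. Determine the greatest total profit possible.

54

F has the best ratio (8/3); taking only F gives at most 4×8 = 32 (stopped by the supply cap of 4).
Mixing does better — 1×T, 2×M, and 4×F: cost 27 ≤ 29, profit 1·4 + 2·9 + 4·8 = 54.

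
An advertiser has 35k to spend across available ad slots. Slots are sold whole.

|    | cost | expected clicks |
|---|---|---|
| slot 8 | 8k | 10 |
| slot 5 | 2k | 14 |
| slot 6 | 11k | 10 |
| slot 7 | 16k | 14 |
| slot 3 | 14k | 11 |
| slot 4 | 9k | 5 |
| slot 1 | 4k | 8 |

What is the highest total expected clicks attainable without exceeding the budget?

This is an integer program with binary decision variables.
slot 8 + slot 5 + slot 6 + slot 4 + slot 1: cost 8 + 2 + 11 + 9 + 4 = 34 ≤ 35, expected clicks 10 + 14 + 10 + 5 + 8 = 47.
slot 5 + slot 6 + slot 7 + slot 1: cost 2 + 11 + 16 + 4 = 33 ≤ 35, expected clicks 14 + 10 + 14 + 8 = 46.
slot 8 + slot 5 + slot 7 + slot 1: cost 8 + 2 + 16 + 4 = 30 ≤ 35, expected clicks 10 + 14 + 14 + 8 = 46.
Best is slot 8, slot 5, slot 6, slot 4, and slot 1 with total expected clicks 47.

47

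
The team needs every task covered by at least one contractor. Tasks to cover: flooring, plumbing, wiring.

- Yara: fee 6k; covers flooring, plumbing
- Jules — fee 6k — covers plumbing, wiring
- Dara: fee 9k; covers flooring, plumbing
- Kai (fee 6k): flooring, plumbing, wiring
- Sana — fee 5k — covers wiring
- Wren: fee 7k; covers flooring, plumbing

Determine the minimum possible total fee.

This is a weighted set-cover instance.
Kai alone covers flooring, plumbing, wiring — every task.
Total fee: 6.
No cover costs less than 6.

6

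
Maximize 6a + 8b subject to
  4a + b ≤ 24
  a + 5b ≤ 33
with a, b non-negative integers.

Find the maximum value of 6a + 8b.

66

(a,b)=(3,6) is feasible, giving 66.
(a,b)=(4,5) is feasible, giving 64.
(a,b)=(5,4) is feasible, giving 62.
(a,b)=(2,6) is feasible, giving 60.
The best lattice point is (3,6), giving 66.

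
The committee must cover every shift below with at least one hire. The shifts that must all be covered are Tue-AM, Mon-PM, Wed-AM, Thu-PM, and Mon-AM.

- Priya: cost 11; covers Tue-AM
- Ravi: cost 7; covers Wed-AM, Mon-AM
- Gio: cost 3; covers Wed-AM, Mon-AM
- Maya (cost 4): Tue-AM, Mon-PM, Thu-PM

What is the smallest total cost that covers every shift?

7

This is an integer covering problem.
Choose Gio and Maya: together they cover Tue-AM, Mon-PM, Wed-AM, Thu-PM, Mon-AM — every shift.
Total cost: 3 + 4 = 7.
No cover costs less than 7.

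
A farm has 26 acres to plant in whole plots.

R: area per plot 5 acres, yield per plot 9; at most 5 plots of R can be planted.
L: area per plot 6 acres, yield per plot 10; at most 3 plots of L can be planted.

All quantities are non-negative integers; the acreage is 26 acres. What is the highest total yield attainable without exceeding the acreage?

46

Take 4×R and 1×L: area 26 ≤ 26, yield 4·9 + 1·10 = 46.
No other integer combination yields more.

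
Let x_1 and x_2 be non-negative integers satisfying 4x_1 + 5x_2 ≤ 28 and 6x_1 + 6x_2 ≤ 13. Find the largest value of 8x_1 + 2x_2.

16

(x_1,x_2)=(2,0) is feasible, giving 16.
(x_1,x_2)=(1,1) is feasible, giving 10.
(x_1,x_2)=(1,0) is feasible, giving 8.
The best lattice point is (2,0), giving 16.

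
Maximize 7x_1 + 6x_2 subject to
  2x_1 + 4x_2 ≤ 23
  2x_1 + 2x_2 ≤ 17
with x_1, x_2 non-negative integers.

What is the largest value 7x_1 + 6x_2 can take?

56

(x_1,x_2)=(8,0): 2·8+4·0=16≤23, 2·8+2·0=16≤17, objective 56.
(x_1,x_2)=(7,1): 2·7+4·1=18≤23, 2·7+2·1=16≤17, objective 55.
(x_1,x_2)=(7,0): 2·7+4·0=14≤23, 2·7+2·0=14≤17, objective 49.
No feasible integer point exceeds 56.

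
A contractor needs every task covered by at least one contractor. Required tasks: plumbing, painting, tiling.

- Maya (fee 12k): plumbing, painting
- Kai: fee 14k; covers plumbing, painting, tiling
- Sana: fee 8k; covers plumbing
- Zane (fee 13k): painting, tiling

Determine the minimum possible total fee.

Kai alone covers plumbing, painting, tiling — every task.
Total fee: 14.
No cover costs less than 14.

14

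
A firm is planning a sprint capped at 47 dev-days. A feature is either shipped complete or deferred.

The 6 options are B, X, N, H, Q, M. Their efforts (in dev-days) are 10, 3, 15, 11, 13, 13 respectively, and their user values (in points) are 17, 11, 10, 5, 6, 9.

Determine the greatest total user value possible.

47

This is an integer program with binary decision variables.
Allowing fractional choices, the relaxed optimum would be about 49.8, but features are indivisible.
B + X + N + Q: effort 10 + 3 + 15 + 13 = 41 ≤ 47, user value 17 + 11 + 10 + 6 = 44.
B + X + N + H: effort 10 + 3 + 15 + 11 = 39 ≤ 47, user value 17 + 11 + 10 + 5 = 43.
B + X + N + M: effort 10 + 3 + 15 + 13 = 41 ≤ 47, user value 17 + 11 + 10 + 9 = 47.
Best is B, X, N, and M with total user value 47.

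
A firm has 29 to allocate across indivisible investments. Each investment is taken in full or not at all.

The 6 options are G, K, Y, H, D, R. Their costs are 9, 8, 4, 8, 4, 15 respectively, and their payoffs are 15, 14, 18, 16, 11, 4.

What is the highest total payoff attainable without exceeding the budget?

63

Take G, K, Y, and H: cost 9 + 8 + 4 + 8 = 29 ≤ 29, payoff 15 + 14 + 18 + 16 = 63.
No other feasible combination does better.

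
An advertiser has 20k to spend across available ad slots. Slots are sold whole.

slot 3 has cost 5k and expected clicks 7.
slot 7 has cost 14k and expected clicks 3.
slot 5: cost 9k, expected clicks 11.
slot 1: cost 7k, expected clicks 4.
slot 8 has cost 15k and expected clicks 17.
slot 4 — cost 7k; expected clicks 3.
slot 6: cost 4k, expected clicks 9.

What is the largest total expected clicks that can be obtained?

slot 8 + slot 6: cost 15 + 4 = 19 ≤ 20, expected clicks 17 + 9 = 26.
slot 3 + slot 8: cost 5 + 15 = 20 ≤ 20, expected clicks 7 + 17 = 24.
slot 3 + slot 5 + slot 6: cost 5 + 9 + 4 = 18 ≤ 20, expected clicks 7 + 11 + 9 = 27.
Best is slot 3, slot 5, and slot 6 with total expected clicks 27.

27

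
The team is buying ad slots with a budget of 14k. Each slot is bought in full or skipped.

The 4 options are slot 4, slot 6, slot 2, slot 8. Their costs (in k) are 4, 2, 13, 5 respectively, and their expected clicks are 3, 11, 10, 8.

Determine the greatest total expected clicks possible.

Allowing fractional choices, the relaxed optimum would be about 24.4, but ad slots are indivisible.
slot 4 + slot 6 + slot 8: cost 4 + 2 + 5 = 11 ≤ 14, expected clicks 3 + 11 + 8 = 22.
slot 6 + slot 8: cost 2 + 5 = 7 ≤ 14, expected clicks 11 + 8 = 19.
Best is slot 4, slot 6, and slot 8 with total expected clicks 22.

22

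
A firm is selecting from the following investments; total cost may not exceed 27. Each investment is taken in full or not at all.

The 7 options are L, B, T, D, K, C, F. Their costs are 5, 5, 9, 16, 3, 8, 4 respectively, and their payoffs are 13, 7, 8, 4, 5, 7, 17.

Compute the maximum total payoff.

Take L, B, T, K, and F: cost 5 + 5 + 9 + 3 + 4 = 26 ≤ 27, payoff 13 + 7 + 8 + 5 + 17 = 50.
No other feasible combination does better.

50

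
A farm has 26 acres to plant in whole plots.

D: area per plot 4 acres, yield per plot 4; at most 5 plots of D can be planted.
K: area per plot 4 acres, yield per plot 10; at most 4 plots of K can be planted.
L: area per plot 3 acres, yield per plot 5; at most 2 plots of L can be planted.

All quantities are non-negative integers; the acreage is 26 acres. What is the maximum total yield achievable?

Take 1×D, 4×K, and 2×L: area 26 ≤ 26, yield 1·4 + 4·10 + 2·5 = 54.
K has the best ratio (10/4) and is taken to its limit of 4; remaining capacity is filled optimally with the others.

54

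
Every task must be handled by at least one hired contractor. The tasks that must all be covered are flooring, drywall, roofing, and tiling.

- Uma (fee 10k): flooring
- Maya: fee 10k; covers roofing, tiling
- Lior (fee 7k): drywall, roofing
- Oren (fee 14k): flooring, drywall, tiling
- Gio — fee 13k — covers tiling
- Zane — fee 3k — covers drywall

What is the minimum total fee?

Choose Lior and Oren: together they cover flooring, drywall, roofing, tiling — every task.
Total fee: 7 + 14 = 21.

21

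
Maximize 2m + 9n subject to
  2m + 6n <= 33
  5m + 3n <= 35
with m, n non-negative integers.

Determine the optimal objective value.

47

(m,n)=(1,5): 2·1+6·5=32≤33, 5·1+3·5=20≤35, objective 47.
(m,n)=(0,5): 2·0+6·5=30≤33, 5·0+3·5=15≤35, objective 45.
(m,n)=(2,4): 2·2+6·4=28≤33, 5·2+3·4=22≤35, objective 40.
(m,n)=(1,4): 2·1+6·4=26≤33, 5·1+3·4=17≤35, objective 38.
No feasible integer point exceeds 47.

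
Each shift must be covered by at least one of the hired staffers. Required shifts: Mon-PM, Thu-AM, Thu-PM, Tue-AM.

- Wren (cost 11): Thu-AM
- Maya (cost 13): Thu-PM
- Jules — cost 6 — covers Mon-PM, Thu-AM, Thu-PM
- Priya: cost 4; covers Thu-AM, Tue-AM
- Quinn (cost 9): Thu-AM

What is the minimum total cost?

10

This is an integer covering problem.
Choose Jules and Priya: together they cover Mon-PM, Thu-AM, Thu-PM, Tue-AM — every shift.
Total cost: 6 + 4 = 10.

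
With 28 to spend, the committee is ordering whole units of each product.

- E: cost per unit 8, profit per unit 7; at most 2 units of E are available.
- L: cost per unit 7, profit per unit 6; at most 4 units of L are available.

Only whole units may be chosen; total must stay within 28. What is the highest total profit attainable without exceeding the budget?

24

E has the best ratio (7/8); taking only E gives at most 2×7 = 14 (stopped by the supply cap of 2).
Mixing does better — 4×L: cost 28 ≤ 28, profit 4·6 = 24.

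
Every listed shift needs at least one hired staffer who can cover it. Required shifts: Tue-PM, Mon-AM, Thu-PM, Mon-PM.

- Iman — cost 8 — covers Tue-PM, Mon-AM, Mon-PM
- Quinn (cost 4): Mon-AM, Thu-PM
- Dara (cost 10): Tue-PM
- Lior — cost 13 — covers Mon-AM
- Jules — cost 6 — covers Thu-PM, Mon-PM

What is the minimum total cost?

This is a weighted set-cover instance.
Choose Iman and Quinn: together they cover Tue-PM, Mon-AM, Thu-PM, Mon-PM — every shift.
Total cost: 8 + 4 = 12.

12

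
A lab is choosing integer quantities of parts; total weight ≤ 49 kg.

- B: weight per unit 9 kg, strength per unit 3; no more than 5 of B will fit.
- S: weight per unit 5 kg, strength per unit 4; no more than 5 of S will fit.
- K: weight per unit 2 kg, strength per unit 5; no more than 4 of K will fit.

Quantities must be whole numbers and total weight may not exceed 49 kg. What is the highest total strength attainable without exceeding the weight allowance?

This is a bounded integer knapsack.
K has the best ratio (5/2); taking only K gives at most 4×5 = 20 (stopped by the supply cap of 4).
Mixing does better — 1×B, 5×S, and 4×K: weight 42 ≤ 49, strength 1·3 + 5·4 + 4·5 = 43.

43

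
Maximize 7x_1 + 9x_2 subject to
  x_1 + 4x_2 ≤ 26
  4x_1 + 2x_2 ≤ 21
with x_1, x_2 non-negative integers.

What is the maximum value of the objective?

68

(x_1,x_2)=(2,6): 1·2+4·6=26≤26, 4·2+2·6=20≤21, objective 68.
(x_1,x_2)=(1,6): 1·1+4·6=25≤26, 4·1+2·6=16≤21, objective 61.
(x_1,x_2)=(2,5): 1·2+4·5=22≤26, 4·2+2·5=18≤21, objective 59.
Maximum is 68 at (x_1,x_2)=(2,6).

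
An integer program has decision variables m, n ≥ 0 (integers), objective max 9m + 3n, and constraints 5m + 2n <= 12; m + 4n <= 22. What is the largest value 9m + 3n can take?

21

(m,n)=(2,1): 5·2+2·1=12≤12, 1·2+4·1=6≤22, objective 21.
(m,n)=(2,0): 5·2+2·0=10≤12, 1·2+4·0=2≤22, objective 18.
Maximum is 21 at (m,n)=(2,1).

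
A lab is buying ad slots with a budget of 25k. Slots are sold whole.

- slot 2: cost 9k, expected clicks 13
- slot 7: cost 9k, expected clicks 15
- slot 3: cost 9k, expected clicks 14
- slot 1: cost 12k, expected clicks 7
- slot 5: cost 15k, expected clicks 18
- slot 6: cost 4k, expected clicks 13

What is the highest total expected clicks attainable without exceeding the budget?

Allowing fractional choices, the relaxed optimum would be about 46.3, but ad slots are indivisible.
slot 2 + slot 7 + slot 6: cost 9 + 9 + 4 = 22 ≤ 25, expected clicks 13 + 15 + 13 = 41.
slot 7 + slot 3 + slot 6: cost 9 + 9 + 4 = 22 ≤ 25, expected clicks 15 + 14 + 13 = 42.
Best is slot 7, slot 3, and slot 6 with total expected clicks 42.

42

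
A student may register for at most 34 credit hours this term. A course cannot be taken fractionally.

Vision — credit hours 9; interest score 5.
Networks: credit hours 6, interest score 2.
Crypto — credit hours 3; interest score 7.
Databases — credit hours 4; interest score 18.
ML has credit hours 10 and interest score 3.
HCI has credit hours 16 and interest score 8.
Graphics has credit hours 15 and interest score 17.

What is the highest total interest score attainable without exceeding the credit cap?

This is a 0-1 knapsack instance.
Take Vision, Crypto, Databases, and Graphics: credit hours 9 + 3 + 4 + 15 = 31 ≤ 34, interest score 5 + 7 + 18 + 17 = 47.
No other feasible combination does better.

47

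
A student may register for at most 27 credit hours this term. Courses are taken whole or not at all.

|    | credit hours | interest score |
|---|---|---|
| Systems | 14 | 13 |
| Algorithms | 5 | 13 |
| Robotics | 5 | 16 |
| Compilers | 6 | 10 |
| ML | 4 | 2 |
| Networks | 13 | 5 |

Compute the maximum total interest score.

Treat it as a binary knapsack problem.
Take Systems, Algorithms, and Robotics: credit hours 14 + 5 + 5 = 24 ≤ 27, interest score 13 + 13 + 16 = 42.
No other feasible combination does better.

42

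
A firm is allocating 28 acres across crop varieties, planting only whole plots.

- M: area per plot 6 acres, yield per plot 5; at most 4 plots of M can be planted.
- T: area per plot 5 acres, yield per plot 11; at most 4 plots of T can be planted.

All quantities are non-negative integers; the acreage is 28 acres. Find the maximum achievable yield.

49

4×T: area 20 ≤ 28, yield 4·11 = 44.
1×M and 4×T: area 26 ≤ 28, yield 1·5 + 4·11 = 49.
Best is 49.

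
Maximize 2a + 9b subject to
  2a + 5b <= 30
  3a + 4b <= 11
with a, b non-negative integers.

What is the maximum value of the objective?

20

(a,b)=(1,2) is feasible, giving 20.
(a,b)=(0,2) is feasible, giving 18.
(a,b)=(2,1) is feasible, giving 13.
(a,b)=(1,1) is feasible, giving 11.
The best lattice point is (1,2), giving 20.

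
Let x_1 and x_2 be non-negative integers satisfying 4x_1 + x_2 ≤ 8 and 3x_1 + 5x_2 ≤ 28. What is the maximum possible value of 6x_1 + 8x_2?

The continuous relaxation peaks at (0.706, 5.18) with value 45.65; rounding to a feasible lattice point costs some objective.
(x_1,x_2)=(0,5): 4·0+1·5=5≤8, 3·0+5·5=25≤28, objective 40.
(x_1,x_2)=(1,4): 4·1+1·4=8≤8, 3·1+5·4=23≤28, objective 38.
(x_1,x_2)=(0,4): 4·0+1·4=4≤8, 3·0+5·4=20≤28, objective 32.
The best lattice point is (0,5), giving 40.

40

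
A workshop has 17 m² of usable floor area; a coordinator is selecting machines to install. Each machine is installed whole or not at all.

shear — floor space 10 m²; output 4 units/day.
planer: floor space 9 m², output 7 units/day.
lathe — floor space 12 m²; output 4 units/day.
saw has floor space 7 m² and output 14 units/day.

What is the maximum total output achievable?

21

This is a 0-1 knapsack instance.
saw: floor space 7 ≤ 17, output 14.
planer + saw: floor space 9 + 7 = 16 ≤ 17, output 7 + 14 = 21.
shear + saw: floor space 10 + 7 = 17 ≤ 17, output 4 + 14 = 18.
Best is planer and saw with total output 21.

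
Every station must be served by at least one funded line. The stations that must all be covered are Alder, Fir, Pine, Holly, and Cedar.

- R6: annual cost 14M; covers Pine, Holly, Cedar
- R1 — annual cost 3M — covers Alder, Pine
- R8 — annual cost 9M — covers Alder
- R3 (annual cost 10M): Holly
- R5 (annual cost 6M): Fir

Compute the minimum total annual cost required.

Choose R6, R1, and R5: together they cover Alder, Fir, Pine, Holly, Cedar — every station.
Total annual cost: 14 + 3 + 6 = 23.
No cover costs less than 23.

23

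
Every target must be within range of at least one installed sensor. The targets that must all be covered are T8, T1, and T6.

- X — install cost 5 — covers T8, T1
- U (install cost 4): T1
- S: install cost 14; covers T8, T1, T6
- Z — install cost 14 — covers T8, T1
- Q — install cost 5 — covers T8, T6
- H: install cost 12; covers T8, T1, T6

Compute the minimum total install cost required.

This is a weighted set-cover instance.
Choose U and Q: together they cover T8, T1, T6 — every target.
Total install cost: 4 + 5 = 9.

9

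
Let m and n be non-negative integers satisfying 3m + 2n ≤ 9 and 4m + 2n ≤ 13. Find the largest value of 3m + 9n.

(m,n)=(0,4) is feasible, giving 36.
(m,n)=(1,3) is feasible, giving 30.
(m,n)=(0,3) is feasible, giving 27.
Maximum is 36 at (m,n)=(0,4).

36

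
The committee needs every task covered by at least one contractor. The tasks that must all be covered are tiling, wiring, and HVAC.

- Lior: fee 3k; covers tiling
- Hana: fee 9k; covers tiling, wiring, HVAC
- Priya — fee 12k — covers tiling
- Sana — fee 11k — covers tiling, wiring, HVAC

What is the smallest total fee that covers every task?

The greedy cost-per-new-task heuristic would pick Lior and Hana for 12, but a cheaper cover exists.
Hana alone covers tiling, wiring, HVAC — every task.
Total fee: 9.
No cover costs less than 9.

9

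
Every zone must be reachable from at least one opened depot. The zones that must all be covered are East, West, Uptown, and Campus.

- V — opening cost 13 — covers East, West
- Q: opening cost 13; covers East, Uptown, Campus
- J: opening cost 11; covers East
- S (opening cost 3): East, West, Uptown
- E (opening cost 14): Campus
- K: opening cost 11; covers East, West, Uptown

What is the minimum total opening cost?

This is a weighted set-cover instance.
Choose Q and S: together they cover East, West, Uptown, Campus — every zone.
Total opening cost: 13 + 3 = 16.
No cover costs less than 16.

16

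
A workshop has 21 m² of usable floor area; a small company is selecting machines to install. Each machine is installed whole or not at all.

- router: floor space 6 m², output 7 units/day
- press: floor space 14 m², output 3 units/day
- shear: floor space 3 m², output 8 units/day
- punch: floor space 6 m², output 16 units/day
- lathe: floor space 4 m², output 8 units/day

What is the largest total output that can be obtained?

39

Allowing fractional choices, the relaxed optimum would be about 39.4, but machines are indivisible.
router + shear + punch + lathe: floor space 6 + 3 + 6 + 4 = 19 ≤ 21, output 7 + 8 + 16 + 8 = 39.
shear + punch + lathe: floor space 3 + 6 + 4 = 13 ≤ 21, output 8 + 16 + 8 = 32.
router + shear + punch: floor space 6 + 3 + 6 = 15 ≤ 21, output 7 + 8 + 16 = 31.
Best is router, shear, punch, and lathe with total output 39.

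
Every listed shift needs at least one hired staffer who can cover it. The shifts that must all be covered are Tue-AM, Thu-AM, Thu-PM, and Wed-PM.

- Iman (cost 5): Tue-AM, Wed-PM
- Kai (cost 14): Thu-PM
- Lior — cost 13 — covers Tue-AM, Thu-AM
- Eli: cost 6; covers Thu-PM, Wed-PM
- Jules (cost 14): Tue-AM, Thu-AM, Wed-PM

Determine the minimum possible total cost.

The greedy cost-per-new-shift heuristic would pick Iman, Eli, and Lior for 24, but a cheaper cover exists.
Choose Lior and Eli: together they cover Tue-AM, Thu-AM, Thu-PM, Wed-PM — every shift.
Total cost: 13 + 6 = 19.
No cover costs less than 19.

19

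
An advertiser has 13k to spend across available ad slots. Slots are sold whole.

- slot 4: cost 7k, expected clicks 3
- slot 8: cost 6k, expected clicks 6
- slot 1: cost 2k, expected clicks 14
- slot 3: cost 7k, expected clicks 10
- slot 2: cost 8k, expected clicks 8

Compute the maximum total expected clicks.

slot 1 + slot 2: cost 2 + 8 = 10 ≤ 13, expected clicks 14 + 8 = 22.
slot 8 + slot 1: cost 6 + 2 = 8 ≤ 13, expected clicks 6 + 14 = 20.
slot 1 + slot 3: cost 2 + 7 = 9 ≤ 13, expected clicks 14 + 10 = 24.
Best is slot 1 and slot 3 with total expected clicks 24.

24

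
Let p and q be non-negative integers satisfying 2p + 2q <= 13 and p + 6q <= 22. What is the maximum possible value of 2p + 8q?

30

(p,q)=(3,3) is feasible, giving 30.
(p,q)=(2,3) is feasible, giving 28.
(p,q)=(4,2) is feasible, giving 24.
The best lattice point is (3,3), giving 30.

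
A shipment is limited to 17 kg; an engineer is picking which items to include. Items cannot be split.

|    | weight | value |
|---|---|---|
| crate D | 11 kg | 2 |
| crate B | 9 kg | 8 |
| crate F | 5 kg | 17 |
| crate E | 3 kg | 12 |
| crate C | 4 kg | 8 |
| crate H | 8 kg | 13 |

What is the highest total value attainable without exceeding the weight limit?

42

Allowing fractional choices, the relaxed optimum would be about 45.1, but items are indivisible.
crate F + crate E + crate C: weight 5 + 3 + 4 = 12 ≤ 17, value 17 + 12 + 8 = 37.
crate F + crate C + crate H: weight 5 + 4 + 8 = 17 ≤ 17, value 17 + 8 + 13 = 38.
crate F + crate E + crate H: weight 5 + 3 + 8 = 16 ≤ 17, value 17 + 12 + 13 = 42.
Best is crate F, crate E, and crate H with total value 42.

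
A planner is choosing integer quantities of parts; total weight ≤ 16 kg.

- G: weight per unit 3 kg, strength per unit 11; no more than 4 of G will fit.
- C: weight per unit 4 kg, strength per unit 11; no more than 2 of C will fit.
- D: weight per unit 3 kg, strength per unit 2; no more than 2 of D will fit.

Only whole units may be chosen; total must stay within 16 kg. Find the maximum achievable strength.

55

This is a bounded integer knapsack.
G has the best ratio (11/3); taking only G gives at most 4×11 = 44 (stopped by the supply cap of 4).
Mixing does better — 4×G and 1×C: weight 16 ≤ 16, strength 4·11 + 1·11 = 55.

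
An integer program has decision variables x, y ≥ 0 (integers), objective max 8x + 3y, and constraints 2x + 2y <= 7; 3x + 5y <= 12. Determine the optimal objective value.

24

(x,y)=(3,0): 2·3+2·0=6≤7, 3·3+5·0=9≤12, objective 24.
(x,y)=(2,1): 2·2+2·1=6≤7, 3·2+5·1=11≤12, objective 19.
The best lattice point is (3,0), giving 24.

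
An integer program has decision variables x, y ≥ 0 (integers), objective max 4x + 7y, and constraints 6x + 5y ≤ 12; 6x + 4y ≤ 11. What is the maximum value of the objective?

The continuous relaxation peaks at (0, 2.4) with value 16.80; rounding to a feasible lattice point costs some objective.
(x,y)=(0,2): 6·0+5·2=10≤12, 6·0+4·2=8≤11, objective 14.
(x,y)=(1,1): 6·1+5·1=11≤12, 6·1+4·1=10≤11, objective 11.
(x,y)=(0,1): 6·0+5·1=5≤12, 6·0+4·1=4≤11, objective 7.
No feasible integer point exceeds 14.

14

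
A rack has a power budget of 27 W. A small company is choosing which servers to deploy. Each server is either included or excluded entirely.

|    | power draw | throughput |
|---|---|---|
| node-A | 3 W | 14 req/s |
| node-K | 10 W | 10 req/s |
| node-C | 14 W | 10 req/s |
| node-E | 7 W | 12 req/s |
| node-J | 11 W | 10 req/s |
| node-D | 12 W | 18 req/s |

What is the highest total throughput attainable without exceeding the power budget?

44

Take node-A, node-E, and node-D: power draw 3 + 7 + 12 = 22 ≤ 27, throughput 14 + 12 + 18 = 44.
No other feasible combination does better.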